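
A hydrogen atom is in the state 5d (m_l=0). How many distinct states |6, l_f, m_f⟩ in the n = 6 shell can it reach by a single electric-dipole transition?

6

E1 requires Δl = ±1, so l_f ∈ {1, 3}; with 0 ≤ l_f ≤ n_f−1 = 5, the allowed l_f values are {1, 3}.
For l_f = 1: m_f ∈ {m_i−1, m_i, m_i+1} ∩ [−1, 1] = {-1, 0, 1} → 3 states.
For l_f = 3: m_f ∈ {m_i−1, m_i, m_i+1} ∩ [−3, 3] = {-1, 0, 1} → 3 states.
Total: 6.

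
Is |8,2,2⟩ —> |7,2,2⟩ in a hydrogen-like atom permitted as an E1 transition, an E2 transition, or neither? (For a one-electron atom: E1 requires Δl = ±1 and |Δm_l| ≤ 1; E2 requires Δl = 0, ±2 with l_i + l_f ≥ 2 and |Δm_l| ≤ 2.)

E2

Δl = 2 − 2 = +0; l_i + l_f = 4.
Δm_l = +0.
E1 (Δl = ±1, |Δm_l| ≤ 1): not satisfied.
E2 (Δl = 0,±2, l_i+l_f ≥ 2, |Δm_l| ≤ 2): satisfied.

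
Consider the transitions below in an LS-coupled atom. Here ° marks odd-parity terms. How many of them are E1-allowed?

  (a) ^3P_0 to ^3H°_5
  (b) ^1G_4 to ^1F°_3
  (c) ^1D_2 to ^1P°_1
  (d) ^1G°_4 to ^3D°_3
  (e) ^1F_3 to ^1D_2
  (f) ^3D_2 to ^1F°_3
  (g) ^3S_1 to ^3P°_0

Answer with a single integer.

3

(a) forbidden (ΔL, ΔJ fail)
(b) allowed
(c) allowed
(d) forbidden (parity, ΔS, ΔL fail)
(e) forbidden (parity fails)
(f) forbidden (ΔS fails)
(g) allowed
Total allowed: 3 of 7.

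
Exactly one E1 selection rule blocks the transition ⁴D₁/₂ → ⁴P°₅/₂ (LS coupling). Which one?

Initial level: S=3/2, L=2, J=1/2, parity even. Final level: S=3/2, L=1, J=5/2, parity odd.
ΔJ = 0, ±1 (not J=0↔0): J: 1/2 → 5/2, ΔJ = +2 — fails.
Parity must change: even → odd — passes.
ΔS = 0: S: 3/2 → 3/2 — passes.
ΔL = 0, ±1 (not L=0↔0): L: 2 → 1, ΔL = -1 — passes.

the ΔJ = 0, ±1 rule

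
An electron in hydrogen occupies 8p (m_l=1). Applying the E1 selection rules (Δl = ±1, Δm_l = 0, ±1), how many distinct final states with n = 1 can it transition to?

1

E1 requires Δl = ±1, so l_f ∈ {0, 2}; with 0 ≤ l_f ≤ n_f−1 = 0, the allowed l_f values are {0}.
For l_f = 0: m_f ∈ {m_i−1, m_i, m_i+1} ∩ [−0, 0] = {0} → 1 state.
Total: 1.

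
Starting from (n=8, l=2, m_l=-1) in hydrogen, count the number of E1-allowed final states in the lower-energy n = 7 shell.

E1 requires Δl = ±1, so l_f ∈ {1, 3}; with 0 ≤ l_f ≤ n_f−1 = 6, the allowed l_f values are {1, 3}.
For l_f = 1: m_f ∈ {m_i−1, m_i, m_i+1} ∩ [−1, 1] = {-1, 0} → 2 states.
For l_f = 3: m_f ∈ {m_i−1, m_i, m_i+1} ∩ [−3, 3] = {-2, -1, 0} → 3 states.
Total: 5.

5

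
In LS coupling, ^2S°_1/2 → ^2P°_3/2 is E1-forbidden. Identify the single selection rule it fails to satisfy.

Parity must change: odd → odd — ✗.
ΔS = 0: S: 1/2 → 1/2 — ✓.
ΔL = 0, ±1 (not L=0↔0): L: 0 → 1, ΔL = +1 — ✓.
ΔJ = 0, ±1 (not J=0↔0): J: 1/2 → 3/2, ΔJ = +1 — ✓.

parity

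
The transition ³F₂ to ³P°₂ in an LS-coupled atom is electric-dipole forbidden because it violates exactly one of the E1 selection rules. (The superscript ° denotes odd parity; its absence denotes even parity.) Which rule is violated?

Reading off the term symbols: S 1→1, L 3→1, J 2→2, parity even→odd.
Parity must change: even → odd — ok.
ΔS = 0: S: 1 → 1 — ok.
ΔL = 0, ±1 (not L=0↔0): L: 3 → 1, ΔL = -2 — fails.
ΔJ = 0, ±1 (not J=0↔0): J: 2 → 2, ΔJ = +0 — ok.

the ΔL = 0, ±1 rule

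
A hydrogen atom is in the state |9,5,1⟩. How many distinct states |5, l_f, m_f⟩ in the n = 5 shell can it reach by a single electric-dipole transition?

E1 requires Δl = ±1, so l_f ∈ {4, 6}; with 0 ≤ l_f ≤ n_f−1 = 4, the allowed l_f values are {4}.
For l_f = 4: m_f ∈ {m_i−1, m_i, m_i+1} ∩ [−4, 4] = {0, 1, 2} → 3 states.
Total: 3.

3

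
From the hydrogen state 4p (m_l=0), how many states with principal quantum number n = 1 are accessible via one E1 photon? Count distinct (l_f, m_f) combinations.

E1 requires Δl = ±1, so l_f ∈ {0, 2}; with 0 ≤ l_f ≤ n_f−1 = 0, the allowed l_f values are {0}.
For l_f = 0: m_f ∈ {m_i−1, m_i, m_i+1} ∩ [−0, 0] = {0} → 1 state.
Total: 1.

1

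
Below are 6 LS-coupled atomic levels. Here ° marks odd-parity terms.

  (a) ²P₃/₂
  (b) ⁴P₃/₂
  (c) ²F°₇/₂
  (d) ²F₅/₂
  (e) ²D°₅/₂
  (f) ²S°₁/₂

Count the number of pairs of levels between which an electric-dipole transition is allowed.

(a)–(b): forbidden (parity, ΔS).
(a)–(c): forbidden (ΔL, ΔJ).
(a)–(d): forbidden (parity, ΔL).
(a)–(e): allowed.
(a)–(f): allowed.
(b)–(c): forbidden (ΔS, ΔL, ΔJ).
(b)–(d): forbidden (parity, ΔS, ΔL).
(b)–(e): forbidden (ΔS).
(b)–(f): forbidden (ΔS).
(c)–(d): allowed.
(c)–(e): forbidden (parity).
(c)–(f): forbidden (parity, ΔL, ΔJ).
(d)–(e): allowed.
(d)–(f): forbidden (ΔL, ΔJ).
(e)–(f): forbidden (parity, ΔL, ΔJ).
Allowed pairs: 4 of 15.

4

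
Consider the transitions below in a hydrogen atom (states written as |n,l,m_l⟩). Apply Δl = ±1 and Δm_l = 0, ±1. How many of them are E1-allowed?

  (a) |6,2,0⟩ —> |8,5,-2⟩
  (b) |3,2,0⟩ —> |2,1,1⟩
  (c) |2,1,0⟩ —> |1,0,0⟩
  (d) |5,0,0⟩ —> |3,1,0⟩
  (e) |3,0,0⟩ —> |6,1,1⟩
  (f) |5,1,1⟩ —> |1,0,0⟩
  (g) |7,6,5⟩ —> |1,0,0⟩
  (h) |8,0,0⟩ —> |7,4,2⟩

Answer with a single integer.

5

(a) forbidden — Δl = +3 (E1 requires Δl = ±1); Δm_l = -2 (E1 requires Δm_l = 0, ±1)
(b) allowed
(c) allowed
(d) allowed
(e) allowed
(f) allowed
(g) forbidden — Δl = -6 (E1 requires Δl = ±1); Δm_l = -5 (E1 requires Δm_l = 0, ±1)
(h) forbidden — Δl = +4 (E1 requires Δl = ±1); Δm_l = +2 (E1 requires Δm_l = 0, ±1)
Total allowed: 5 of 8.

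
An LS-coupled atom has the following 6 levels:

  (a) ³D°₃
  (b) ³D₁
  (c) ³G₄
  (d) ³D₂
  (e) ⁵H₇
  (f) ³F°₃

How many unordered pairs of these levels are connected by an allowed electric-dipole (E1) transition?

(a)–(b): forbidden (ΔJ).
(a)–(c): forbidden (ΔL).
(a)–(d): allowed.
(a)–(e): forbidden (ΔS, ΔL, ΔJ).
(a)–(f): forbidden (parity).
(b)–(c): forbidden (parity, ΔL, ΔJ).
(b)–(d): forbidden (parity).
(b)–(e): forbidden (parity, ΔS, ΔL, ΔJ).
(b)–(f): forbidden (ΔJ).
(c)–(d): forbidden (parity, ΔL, ΔJ).
(c)–(e): forbidden (parity, ΔS, ΔJ).
(c)–(f): allowed.
(d)–(e): forbidden (parity, ΔS, ΔL, ΔJ).
(d)–(f): allowed.
(e)–(f): forbidden (ΔS, ΔL, ΔJ).
Allowed pairs: 3 of 15.

3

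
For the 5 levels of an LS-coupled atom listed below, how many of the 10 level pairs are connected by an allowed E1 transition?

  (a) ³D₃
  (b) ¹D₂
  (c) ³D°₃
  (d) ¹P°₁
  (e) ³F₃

(a)–(b): forbidden (parity, ΔS).
(a)–(c): allowed.
(a)–(d): forbidden (ΔS, ΔJ).
(a)–(e): forbidden (parity).
(b)–(c): forbidden (ΔS).
(b)–(d): allowed.
(b)–(e): forbidden (parity, ΔS).
(c)–(d): forbidden (parity, ΔS, ΔJ).
(c)–(e): allowed.
(d)–(e): forbidden (ΔS, ΔL, ΔJ).
Allowed pairs: 3 of 10.

3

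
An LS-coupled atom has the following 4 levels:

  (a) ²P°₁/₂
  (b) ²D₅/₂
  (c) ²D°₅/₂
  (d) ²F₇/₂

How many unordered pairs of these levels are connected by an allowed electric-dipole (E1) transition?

(a)–(b): forbidden (ΔJ).
(a)–(c): forbidden (parity, ΔJ).
(a)–(d): forbidden (ΔL, ΔJ).
(b)–(c): allowed.
(b)–(d): forbidden (parity).
(c)–(d): allowed.
Allowed pairs: 2 of 6.

2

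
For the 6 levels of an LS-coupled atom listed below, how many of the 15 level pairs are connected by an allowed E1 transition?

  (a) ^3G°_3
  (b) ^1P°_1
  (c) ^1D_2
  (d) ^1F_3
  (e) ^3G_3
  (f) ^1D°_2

4

(a)–(b): forbidden (parity, ΔS, ΔL, ΔJ).
(a)–(c): forbidden (ΔS, ΔL).
(a)–(d): forbidden (ΔS).
(a)–(e): allowed.
(a)–(f): forbidden (parity, ΔS, ΔL).
(b)–(c): allowed.
(b)–(d): forbidden (ΔL, ΔJ).
(b)–(e): forbidden (ΔS, ΔL, ΔJ).
(b)–(f): forbidden (parity).
(c)–(d): forbidden (parity).
(c)–(e): forbidden (parity, ΔS, ΔL).
(c)–(f): allowed.
(d)–(e): forbidden (parity, ΔS).
(d)–(f): allowed.
(e)–(f): forbidden (ΔS, ΔL).
Allowed pairs: 4 of 15.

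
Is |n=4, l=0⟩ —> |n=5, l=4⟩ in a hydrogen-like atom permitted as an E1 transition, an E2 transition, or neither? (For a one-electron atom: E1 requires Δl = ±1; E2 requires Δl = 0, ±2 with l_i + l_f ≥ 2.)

Δl = 4 − 0 = +4; l_i + l_f = 4.
E1 (Δl = ±1): not satisfied.
E2 (Δl = 0,±2, l_i+l_f ≥ 2): not satisfied.

neither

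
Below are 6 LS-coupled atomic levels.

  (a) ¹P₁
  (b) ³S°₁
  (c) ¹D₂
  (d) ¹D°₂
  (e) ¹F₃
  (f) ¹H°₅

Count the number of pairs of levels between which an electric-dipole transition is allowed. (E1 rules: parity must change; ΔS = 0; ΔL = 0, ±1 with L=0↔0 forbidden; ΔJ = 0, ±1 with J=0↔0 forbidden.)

(a)–(b): forbidden (ΔS).
(a)–(c): forbidden (parity).
(a)–(d): allowed.
(a)–(e): forbidden (parity, ΔL, ΔJ).
(a)–(f): forbidden (ΔL, ΔJ).
(b)–(c): forbidden (ΔS, ΔL).
(b)–(d): forbidden (parity, ΔS, ΔL).
(b)–(e): forbidden (ΔS, ΔL, ΔJ).
(b)–(f): forbidden (parity, ΔS, ΔL, ΔJ).
(c)–(d): allowed.
(c)–(e): forbidden (parity).
(c)–(f): forbidden (ΔL, ΔJ).
(d)–(e): allowed.
(d)–(f): forbidden (parity, ΔL, ΔJ).
(e)–(f): forbidden (ΔL, ΔJ).
Allowed pairs: 3 of 15.

3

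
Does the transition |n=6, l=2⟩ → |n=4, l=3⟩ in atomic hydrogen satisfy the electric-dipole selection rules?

allowed

Initial l = 2, final l = 3, so Δl = +1. E1 requires Δl = ±1: ok.
All E1 selection rules are satisfied.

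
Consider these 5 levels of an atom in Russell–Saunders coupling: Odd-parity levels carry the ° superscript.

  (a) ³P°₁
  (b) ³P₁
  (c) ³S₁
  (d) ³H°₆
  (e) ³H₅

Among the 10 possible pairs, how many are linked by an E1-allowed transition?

(a)–(b): allowed.
(a)–(c): allowed.
(a)–(d): forbidden (parity, ΔL, ΔJ).
(a)–(e): forbidden (ΔL, ΔJ).
(b)–(c): forbidden (parity).
(b)–(d): forbidden (ΔL, ΔJ).
(b)–(e): forbidden (parity, ΔL, ΔJ).
(c)–(d): forbidden (ΔL, ΔJ).
(c)–(e): forbidden (parity, ΔL, ΔJ).
(d)–(e): allowed.
Allowed pairs: 3 of 10.

3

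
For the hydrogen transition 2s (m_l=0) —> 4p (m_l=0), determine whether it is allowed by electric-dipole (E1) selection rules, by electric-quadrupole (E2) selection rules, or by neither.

Δl = 1 − 0 = +1; l_i + l_f = 1.
Δm_l = +0.
E1 (Δl = ±1, |Δm_l| ≤ 1): satisfied.
E2 (Δl = 0,±2, l_i+l_f ≥ 2, |Δm_l| ≤ 2): not satisfied.

E1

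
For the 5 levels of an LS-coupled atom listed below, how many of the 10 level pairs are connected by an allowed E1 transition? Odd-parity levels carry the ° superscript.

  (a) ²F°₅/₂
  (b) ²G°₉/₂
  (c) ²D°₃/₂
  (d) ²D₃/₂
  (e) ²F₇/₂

(a)–(b): forbidden (parity, ΔJ).
(a)–(c): forbidden (parity).
(a)–(d): allowed.
(a)–(e): allowed.
(b)–(c): forbidden (parity, ΔL, ΔJ).
(b)–(d): forbidden (ΔL, ΔJ).
(b)–(e): allowed.
(c)–(d): allowed.
(c)–(e): forbidden (ΔJ).
(d)–(e): forbidden (parity, ΔJ).
Allowed pairs: 4 of 10.

4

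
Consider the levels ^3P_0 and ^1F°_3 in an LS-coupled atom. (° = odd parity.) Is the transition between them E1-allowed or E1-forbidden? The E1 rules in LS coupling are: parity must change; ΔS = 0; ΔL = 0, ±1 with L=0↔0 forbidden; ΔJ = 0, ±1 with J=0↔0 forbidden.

Parity must change: even → odd — ✓.
ΔS = 0: S: 1 → 0 — ✗.
ΔL = 0, ±1 (not L=0↔0): L: 1 → 3, ΔL = +2 — ✗.
ΔJ = 0, ±1 (not J=0↔0): J: 0 → 3, ΔJ = +3 — ✗.
Rule(s) violated: ΔS, ΔL, ΔJ.

forbidden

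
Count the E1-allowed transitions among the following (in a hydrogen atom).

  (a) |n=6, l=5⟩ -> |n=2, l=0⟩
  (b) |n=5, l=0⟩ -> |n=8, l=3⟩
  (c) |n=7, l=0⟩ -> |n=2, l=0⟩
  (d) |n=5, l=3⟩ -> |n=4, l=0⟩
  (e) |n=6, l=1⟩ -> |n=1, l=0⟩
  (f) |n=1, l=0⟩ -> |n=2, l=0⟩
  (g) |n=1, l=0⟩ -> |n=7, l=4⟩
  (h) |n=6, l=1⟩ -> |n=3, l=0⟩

(a) forbidden — Δl = -5 (E1 requires Δl = ±1)
(b) forbidden — Δl = +3 (E1 requires Δl = ±1)
(c) forbidden — Δl = +0 (E1 requires Δl = ±1)
(d) forbidden — Δl = -3 (E1 requires Δl = ±1)
(e) allowed
(f) forbidden — Δl = +0 (E1 requires Δl = ±1)
(g) forbidden — Δl = +4 (E1 requires Δl = ±1)
(h) allowed
Total allowed: 2 of 8.

2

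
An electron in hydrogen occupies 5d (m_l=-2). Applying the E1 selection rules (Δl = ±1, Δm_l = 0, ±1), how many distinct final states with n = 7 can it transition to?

4

E1 requires Δl = ±1, so l_f ∈ {1, 3}; with 0 ≤ l_f ≤ n_f−1 = 6, the allowed l_f values are {1, 3}.
For l_f = 1: m_f ∈ {m_i−1, m_i, m_i+1} ∩ [−1, 1] = {-1} → 1 state.
For l_f = 3: m_f ∈ {m_i−1, m_i, m_i+1} ∩ [−3, 3] = {-3, -2, -1} → 3 states.
Total: 4.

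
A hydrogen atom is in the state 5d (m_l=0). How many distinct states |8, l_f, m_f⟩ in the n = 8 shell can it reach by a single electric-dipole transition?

6

E1 requires Δl = ±1, so l_f ∈ {1, 3}; with 0 ≤ l_f ≤ n_f−1 = 7, the allowed l_f values are {1, 3}.
For l_f = 1: m_f ∈ {m_i−1, m_i, m_i+1} ∩ [−1, 1] = {-1, 0, 1} → 3 states.
For l_f = 3: m_f ∈ {m_i−1, m_i, m_i+1} ∩ [−3, 3] = {-1, 0, 1} → 3 states.
Total: 6.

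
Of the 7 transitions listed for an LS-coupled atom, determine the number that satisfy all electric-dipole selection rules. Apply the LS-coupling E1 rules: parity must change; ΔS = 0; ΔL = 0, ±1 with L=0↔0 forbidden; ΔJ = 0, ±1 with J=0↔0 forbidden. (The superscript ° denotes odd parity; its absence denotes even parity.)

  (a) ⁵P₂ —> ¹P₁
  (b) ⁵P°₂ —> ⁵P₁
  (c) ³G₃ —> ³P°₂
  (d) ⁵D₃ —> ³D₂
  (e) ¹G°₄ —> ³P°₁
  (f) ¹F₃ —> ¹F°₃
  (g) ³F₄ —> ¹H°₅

2

(a) forbidden (parity, ΔS fail)
(b) allowed
(c) forbidden (ΔL fails)
(d) forbidden (parity, ΔS fail)
(e) forbidden (parity, ΔS, ΔL, ΔJ fail)
(f) allowed
(g) forbidden (ΔS, ΔL fail)
Total allowed: 2 of 7.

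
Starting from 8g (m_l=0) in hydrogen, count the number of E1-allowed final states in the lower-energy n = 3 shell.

0

E1 requires l_f ∈ {3, 5}, but neither lies in [0, 2], so no final state is reachable.
Total: 0.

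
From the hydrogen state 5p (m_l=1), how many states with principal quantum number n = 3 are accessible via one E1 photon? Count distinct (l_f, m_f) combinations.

E1 requires Δl = ±1, so l_f ∈ {0, 2}; with 0 ≤ l_f ≤ n_f−1 = 2, the allowed l_f values are {0, 2}.
For l_f = 0: m_f ∈ {m_i−1, m_i, m_i+1} ∩ [−0, 0] = {0} → 1 state.
For l_f = 2: m_f ∈ {m_i−1, m_i, m_i+1} ∩ [−2, 2] = {0, 1, 2} → 3 states.
Total: 4.

4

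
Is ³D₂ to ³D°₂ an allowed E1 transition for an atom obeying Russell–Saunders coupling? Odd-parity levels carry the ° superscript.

allowed

Initial level: S=1, L=2, J=2, parity even. Final level: S=1, L=2, J=2, parity odd.
Parity must change: even → odd — ok.
ΔS = 0: S: 1 → 1 — ok.
ΔJ = 0, ±1 (not J=0↔0): J: 2 → 2, ΔJ = +0 — ok.
ΔL = 0, ±1 (not L=0↔0): L: 2 → 2, ΔL = +0 — ok.
All four E1 rules are satisfied.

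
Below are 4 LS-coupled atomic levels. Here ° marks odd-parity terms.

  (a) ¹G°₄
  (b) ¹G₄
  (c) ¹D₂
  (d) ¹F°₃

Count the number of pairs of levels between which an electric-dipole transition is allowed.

3

(a)–(b): allowed.
(a)–(c): forbidden (ΔL, ΔJ).
(a)–(d): forbidden (parity).
(b)–(c): forbidden (parity, ΔL, ΔJ).
(b)–(d): allowed.
(c)–(d): allowed.
Allowed pairs: 3 of 6.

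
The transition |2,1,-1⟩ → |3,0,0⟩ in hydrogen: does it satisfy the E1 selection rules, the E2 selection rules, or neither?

E1

Δl = 0 − 1 = -1; l_i + l_f = 1.
Δm_l = +1.
E1 (Δl = ±1, |Δm_l| ≤ 1): satisfied.
E2 (Δl = 0,±2, l_i+l_f ≥ 2, |Δm_l| ≤ 2): not satisfied.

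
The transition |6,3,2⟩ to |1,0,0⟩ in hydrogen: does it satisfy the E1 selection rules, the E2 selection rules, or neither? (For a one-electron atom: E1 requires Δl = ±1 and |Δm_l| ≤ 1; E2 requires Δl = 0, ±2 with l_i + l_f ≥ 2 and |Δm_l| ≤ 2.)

neither

Δl = 0 − 3 = -3; l_i + l_f = 3.
Δm_l = -2.
E1 (Δl = ±1, |Δm_l| ≤ 1): not satisfied.
E2 (Δl = 0,±2, l_i+l_f ≥ 2, |Δm_l| ≤ 2): not satisfied.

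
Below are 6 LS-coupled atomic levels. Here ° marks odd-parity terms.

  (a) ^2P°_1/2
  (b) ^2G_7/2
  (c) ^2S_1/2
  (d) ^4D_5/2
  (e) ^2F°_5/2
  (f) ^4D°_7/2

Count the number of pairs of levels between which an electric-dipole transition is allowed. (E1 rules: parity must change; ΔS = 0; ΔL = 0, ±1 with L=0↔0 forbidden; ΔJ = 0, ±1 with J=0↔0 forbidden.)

3

(a)–(b): forbidden (ΔL, ΔJ).
(a)–(c): allowed.
(a)–(d): forbidden (ΔS, ΔJ).
(a)–(e): forbidden (parity, ΔL, ΔJ).
(a)–(f): forbidden (parity, ΔS, ΔJ).
(b)–(c): forbidden (parity, ΔL, ΔJ).
(b)–(d): forbidden (parity, ΔS, ΔL).
(b)–(e): allowed.
(b)–(f): forbidden (ΔS, ΔL).
(c)–(d): forbidden (parity, ΔS, ΔL, ΔJ).
(c)–(e): forbidden (ΔL, ΔJ).
(c)–(f): forbidden (ΔS, ΔL, ΔJ).
(d)–(e): forbidden (ΔS).
(d)–(f): allowed.
(e)–(f): forbidden (parity, ΔS).
Allowed pairs: 3 of 15.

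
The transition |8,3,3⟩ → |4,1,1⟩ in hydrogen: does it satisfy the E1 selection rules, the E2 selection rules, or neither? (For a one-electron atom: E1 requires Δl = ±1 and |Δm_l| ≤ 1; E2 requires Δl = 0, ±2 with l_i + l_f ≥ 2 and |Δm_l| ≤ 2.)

E2

Δl = 1 − 3 = -2; l_i + l_f = 4.
Δm_l = -2.
E1 (Δl = ±1, |Δm_l| ≤ 1): not satisfied.
E2 (Δl = 0,±2, l_i+l_f ≥ 2, |Δm_l| ≤ 2): satisfied.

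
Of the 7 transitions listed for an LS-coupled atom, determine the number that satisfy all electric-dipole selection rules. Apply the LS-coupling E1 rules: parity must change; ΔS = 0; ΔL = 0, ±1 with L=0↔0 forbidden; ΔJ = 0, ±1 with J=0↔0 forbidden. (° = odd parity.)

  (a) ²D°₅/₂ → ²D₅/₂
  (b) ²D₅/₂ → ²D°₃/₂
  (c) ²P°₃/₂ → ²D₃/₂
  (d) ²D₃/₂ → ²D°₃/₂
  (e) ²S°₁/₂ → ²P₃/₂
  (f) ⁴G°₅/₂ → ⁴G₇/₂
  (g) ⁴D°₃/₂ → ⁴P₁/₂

(a) allowed
(b) allowed
(c) allowed
(d) allowed
(e) allowed
(f) allowed
(g) allowed
Total allowed: 7 of 7.

7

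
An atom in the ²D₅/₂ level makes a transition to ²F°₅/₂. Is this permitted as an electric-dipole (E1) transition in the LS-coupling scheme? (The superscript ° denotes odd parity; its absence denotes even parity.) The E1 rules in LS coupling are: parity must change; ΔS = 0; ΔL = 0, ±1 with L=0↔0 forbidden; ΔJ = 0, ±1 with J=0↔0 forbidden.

Initial level: S=1/2, L=2, J=5/2, parity even. Final level: S=1/2, L=3, J=5/2, parity odd.
Parity must change: even → odd — satisfied.
ΔS = 0: S: 1/2 → 1/2 — satisfied.
ΔL = 0, ±1 (not L=0↔0): L: 2 → 3, ΔL = +1 — satisfied.
ΔJ = 0, ±1 (not J=0↔0): J: 5/2 → 5/2, ΔJ = +0 — satisfied.
All four E1 rules are satisfied.

allowed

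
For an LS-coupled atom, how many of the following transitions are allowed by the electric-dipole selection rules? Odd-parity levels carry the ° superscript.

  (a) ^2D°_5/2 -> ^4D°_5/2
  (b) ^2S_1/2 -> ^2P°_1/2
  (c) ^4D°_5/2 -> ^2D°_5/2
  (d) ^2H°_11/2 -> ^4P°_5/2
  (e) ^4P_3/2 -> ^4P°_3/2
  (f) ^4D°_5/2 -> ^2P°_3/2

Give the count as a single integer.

(a) forbidden (parity, ΔS fail)
(b) allowed
(c) forbidden (parity, ΔS fail)
(d) forbidden (parity, ΔS, ΔL, ΔJ fail)
(e) allowed
(f) forbidden (parity, ΔS fail)
Total allowed: 2 of 6.

2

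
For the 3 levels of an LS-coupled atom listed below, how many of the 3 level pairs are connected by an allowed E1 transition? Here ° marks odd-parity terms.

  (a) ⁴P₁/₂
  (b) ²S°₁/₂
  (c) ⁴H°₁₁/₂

0

(a)–(b): forbidden (ΔS).
(a)–(c): forbidden (ΔL, ΔJ).
(b)–(c): forbidden (parity, ΔS, ΔL, ΔJ).
Allowed pairs: 0 of 3.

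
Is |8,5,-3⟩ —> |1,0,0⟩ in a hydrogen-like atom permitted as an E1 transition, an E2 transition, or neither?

neither

Δl = 0 − 5 = -5; l_i + l_f = 5.
Δm_l = +3.
E1 (Δl = ±1, |Δm_l| ≤ 1): not satisfied.
E2 (Δl = 0,±2, l_i+l_f ≥ 2, |Δm_l| ≤ 2): not satisfied.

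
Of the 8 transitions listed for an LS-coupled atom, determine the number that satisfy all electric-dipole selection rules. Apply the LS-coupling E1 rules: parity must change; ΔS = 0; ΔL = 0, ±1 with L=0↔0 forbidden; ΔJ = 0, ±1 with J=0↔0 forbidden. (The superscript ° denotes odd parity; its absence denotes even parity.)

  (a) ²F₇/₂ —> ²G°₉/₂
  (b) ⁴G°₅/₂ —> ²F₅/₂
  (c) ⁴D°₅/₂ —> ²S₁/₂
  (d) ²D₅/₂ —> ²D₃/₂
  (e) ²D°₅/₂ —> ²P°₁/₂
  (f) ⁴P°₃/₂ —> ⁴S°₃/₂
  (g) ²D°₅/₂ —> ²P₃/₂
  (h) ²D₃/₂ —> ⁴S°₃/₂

2

(a) allowed
(b) forbidden (ΔS fails)
(c) forbidden (ΔS, ΔL, ΔJ fail)
(d) forbidden (parity fails)
(e) forbidden (parity, ΔJ fail)
(f) forbidden (parity fails)
(g) allowed
(h) forbidden (ΔS, ΔL fail)
Total allowed: 2 of 8.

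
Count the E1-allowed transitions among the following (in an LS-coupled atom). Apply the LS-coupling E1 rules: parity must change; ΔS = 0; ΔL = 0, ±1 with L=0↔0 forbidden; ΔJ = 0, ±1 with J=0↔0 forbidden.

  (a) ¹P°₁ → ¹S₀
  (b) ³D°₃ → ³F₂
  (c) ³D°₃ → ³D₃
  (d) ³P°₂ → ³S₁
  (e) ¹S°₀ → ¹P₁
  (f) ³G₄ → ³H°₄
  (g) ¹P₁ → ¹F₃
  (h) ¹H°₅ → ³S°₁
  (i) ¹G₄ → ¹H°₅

(a) allowed
(b) allowed
(c) allowed
(d) allowed
(e) allowed
(f) allowed
(g) forbidden (parity, ΔL, ΔJ fail)
(h) forbidden (parity, ΔS, ΔL, ΔJ fail)
(i) allowed
Total allowed: 7 of 9.

7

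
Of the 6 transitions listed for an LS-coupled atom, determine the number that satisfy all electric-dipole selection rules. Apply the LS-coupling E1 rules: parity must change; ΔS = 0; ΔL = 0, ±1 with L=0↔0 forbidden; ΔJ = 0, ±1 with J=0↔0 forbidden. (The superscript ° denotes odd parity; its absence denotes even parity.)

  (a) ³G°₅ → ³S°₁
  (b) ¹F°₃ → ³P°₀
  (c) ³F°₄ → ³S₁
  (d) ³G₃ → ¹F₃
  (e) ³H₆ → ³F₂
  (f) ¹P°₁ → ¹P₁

(a) forbidden (parity, ΔL, ΔJ fail)
(b) forbidden (parity, ΔS, ΔL, ΔJ fail)
(c) forbidden (ΔL, ΔJ fail)
(d) forbidden (parity, ΔS fail)
(e) forbidden (parity, ΔL, ΔJ fail)
(f) allowed
Total allowed: 1 of 6.

1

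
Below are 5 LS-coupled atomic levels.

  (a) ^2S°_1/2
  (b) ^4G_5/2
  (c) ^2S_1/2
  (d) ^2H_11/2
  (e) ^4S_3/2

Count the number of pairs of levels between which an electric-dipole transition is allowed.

(a)–(b): forbidden (ΔS, ΔL, ΔJ).
(a)–(c): forbidden (ΔL).
(a)–(d): forbidden (ΔL, ΔJ).
(a)–(e): forbidden (ΔS, ΔL).
(b)–(c): forbidden (parity, ΔS, ΔL, ΔJ).
(b)–(d): forbidden (parity, ΔS, ΔJ).
(b)–(e): forbidden (parity, ΔL).
(c)–(d): forbidden (parity, ΔL, ΔJ).
(c)–(e): forbidden (parity, ΔS, ΔL).
(d)–(e): forbidden (parity, ΔS, ΔL, ΔJ).
Allowed pairs: 0 of 10.

0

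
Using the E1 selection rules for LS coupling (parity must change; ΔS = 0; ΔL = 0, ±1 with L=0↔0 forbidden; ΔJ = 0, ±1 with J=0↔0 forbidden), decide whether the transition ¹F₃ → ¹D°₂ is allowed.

allowed

Reading off the term symbols: S 0→0, L 3→2, J 3→2, parity even→odd.
Parity must change: even → odd — ok.
ΔJ = 0, ±1 (not J=0↔0): J: 3 → 2, ΔJ = -1 — ok.
ΔL = 0, ±1 (not L=0↔0): L: 3 → 2, ΔL = -1 — ok.
ΔS = 0: S: 0 → 0 — ok.
All four E1 rules are satisfied.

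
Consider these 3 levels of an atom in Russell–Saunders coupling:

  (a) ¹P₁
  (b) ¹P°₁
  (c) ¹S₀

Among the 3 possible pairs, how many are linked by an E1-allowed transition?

(a)–(b): allowed.
(a)–(c): forbidden (parity).
(b)–(c): allowed.
Allowed pairs: 2 of 3.

2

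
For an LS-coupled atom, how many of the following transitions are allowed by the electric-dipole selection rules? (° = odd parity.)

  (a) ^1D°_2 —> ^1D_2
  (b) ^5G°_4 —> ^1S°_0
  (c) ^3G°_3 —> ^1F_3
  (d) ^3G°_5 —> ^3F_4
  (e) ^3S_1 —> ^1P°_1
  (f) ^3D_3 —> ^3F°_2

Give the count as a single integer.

(a) allowed
(b) forbidden (parity, ΔS, ΔL, ΔJ fail)
(c) forbidden (ΔS fails)
(d) allowed
(e) forbidden (ΔS fails)
(f) allowed
Total allowed: 3 of 6.

3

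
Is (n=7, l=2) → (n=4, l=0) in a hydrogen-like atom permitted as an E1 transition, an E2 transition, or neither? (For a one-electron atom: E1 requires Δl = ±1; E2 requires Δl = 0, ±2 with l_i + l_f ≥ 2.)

E2

Δl = 0 − 2 = -2; l_i + l_f = 2.
E1 (Δl = ±1): not satisfied.
E2 (Δl = 0,±2, l_i+l_f ≥ 2): satisfied.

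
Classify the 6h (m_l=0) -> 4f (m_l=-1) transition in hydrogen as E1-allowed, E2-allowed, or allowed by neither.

E2

Δl = 3 − 5 = -2; l_i + l_f = 8.
Δm_l = -1.
E1 (Δl = ±1, |Δm_l| ≤ 1): not satisfied.
E2 (Δl = 0,±2, l_i+l_f ≥ 2, |Δm_l| ≤ 2): satisfied.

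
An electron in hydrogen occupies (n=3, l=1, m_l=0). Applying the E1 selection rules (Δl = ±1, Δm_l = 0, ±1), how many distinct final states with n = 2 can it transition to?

1

E1 requires Δl = ±1, so l_f ∈ {0, 2}; with 0 ≤ l_f ≤ n_f−1 = 1, the allowed l_f values are {0}.
For l_f = 0: m_f ∈ {m_i−1, m_i, m_i+1} ∩ [−0, 0] = {0} → 1 state.
Total: 1.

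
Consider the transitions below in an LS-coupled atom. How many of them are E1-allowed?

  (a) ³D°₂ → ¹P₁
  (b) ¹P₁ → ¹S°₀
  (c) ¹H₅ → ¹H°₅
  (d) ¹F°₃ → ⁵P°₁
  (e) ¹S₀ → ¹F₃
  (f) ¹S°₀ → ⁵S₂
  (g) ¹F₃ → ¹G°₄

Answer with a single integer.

(a) forbidden (ΔS fails)
(b) allowed
(c) allowed
(d) forbidden (parity, ΔS, ΔL, ΔJ fail)
(e) forbidden (parity, ΔL, ΔJ fail)
(f) forbidden (ΔS, ΔL, ΔJ fail)
(g) allowed
Total allowed: 3 of 7.

3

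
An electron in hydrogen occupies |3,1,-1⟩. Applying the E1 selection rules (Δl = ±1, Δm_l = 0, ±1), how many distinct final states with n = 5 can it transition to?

4

E1 requires Δl = ±1, so l_f ∈ {0, 2}; with 0 ≤ l_f ≤ n_f−1 = 4, the allowed l_f values are {0, 2}.
For l_f = 0: m_f ∈ {m_i−1, m_i, m_i+1} ∩ [−0, 0] = {0} → 1 state.
For l_f = 2: m_f ∈ {m_i−1, m_i, m_i+1} ∩ [−2, 2] = {-2, -1, 0} → 3 states.
Total: 4.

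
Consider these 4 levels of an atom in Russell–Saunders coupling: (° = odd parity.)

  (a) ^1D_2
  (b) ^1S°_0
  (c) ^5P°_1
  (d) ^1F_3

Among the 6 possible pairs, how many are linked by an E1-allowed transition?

0

(a)–(b): forbidden (ΔL, ΔJ).
(a)–(c): forbidden (ΔS).
(a)–(d): forbidden (parity).
(b)–(c): forbidden (parity, ΔS).
(b)–(d): forbidden (ΔL, ΔJ).
(c)–(d): forbidden (ΔS, ΔL, ΔJ).
Allowed pairs: 0 of 6.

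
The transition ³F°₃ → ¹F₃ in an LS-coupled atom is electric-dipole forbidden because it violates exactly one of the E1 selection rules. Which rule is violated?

the ΔS = 0 rule

Reading off the term symbols: S 1→0, L 3→3, J 3→3, parity odd→even.
ΔL = 0, ±1 (not L=0↔0): L: 3 → 3, ΔL = +0 — satisfied.
Parity must change: odd → even — satisfied.
ΔS = 0: S: 1 → 0 — violated.
ΔJ = 0, ±1 (not J=0↔0): J: 3 → 3, ΔJ = +0 — satisfied.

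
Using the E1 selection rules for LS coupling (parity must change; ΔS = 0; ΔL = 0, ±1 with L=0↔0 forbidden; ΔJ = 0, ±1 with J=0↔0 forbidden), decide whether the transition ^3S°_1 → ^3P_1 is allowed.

allowed

Initial level: S=1, L=0, J=1, parity odd. Final level: S=1, L=1, J=1, parity even.
Parity must change: odd → even — satisfied.
ΔS = 0: S: 1 → 1 — satisfied.
ΔL = 0, ±1 (not L=0↔0): L: 0 → 1, ΔL = +1 — satisfied.
ΔJ = 0, ±1 (not J=0↔0): J: 1 → 1, ΔJ = +0 — satisfied.
All four E1 rules are satisfied.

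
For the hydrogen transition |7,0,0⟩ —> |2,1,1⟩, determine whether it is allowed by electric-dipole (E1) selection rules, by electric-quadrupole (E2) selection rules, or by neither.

Δl = 1 − 0 = +1; l_i + l_f = 1.
Δm_l = +1.
E1 (Δl = ±1, |Δm_l| ≤ 1): satisfied.
E2 (Δl = 0,±2, l_i+l_f ≥ 2, |Δm_l| ≤ 2): not satisfied.

E1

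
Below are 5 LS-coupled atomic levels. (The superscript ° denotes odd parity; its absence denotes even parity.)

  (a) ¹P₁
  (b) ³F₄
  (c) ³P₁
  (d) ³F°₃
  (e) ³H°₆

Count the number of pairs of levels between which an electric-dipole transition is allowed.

(a)–(b): forbidden (parity, ΔS, ΔL, ΔJ).
(a)–(c): forbidden (parity, ΔS).
(a)–(d): forbidden (ΔS, ΔL, ΔJ).
(a)–(e): forbidden (ΔS, ΔL, ΔJ).
(b)–(c): forbidden (parity, ΔL, ΔJ).
(b)–(d): allowed.
(b)–(e): forbidden (ΔL, ΔJ).
(c)–(d): forbidden (ΔL, ΔJ).
(c)–(e): forbidden (ΔL, ΔJ).
(d)–(e): forbidden (parity, ΔL, ΔJ).
Allowed pairs: 1 of 10.

1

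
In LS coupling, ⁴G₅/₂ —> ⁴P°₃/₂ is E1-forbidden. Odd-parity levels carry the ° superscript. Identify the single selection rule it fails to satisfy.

Initial level: S=3/2, L=4, J=5/2, parity even. Final level: S=3/2, L=1, J=3/2, parity odd.
Parity must change: even → odd — ok.
ΔL = 0, ±1 (not L=0↔0): L: 4 → 1, ΔL = -3 — fails.
ΔS = 0: S: 3/2 → 3/2 — ok.
ΔJ = 0, ±1 (not J=0↔0): J: 5/2 → 3/2, ΔJ = -1 — ok.

the ΔL = 0, ±1 rule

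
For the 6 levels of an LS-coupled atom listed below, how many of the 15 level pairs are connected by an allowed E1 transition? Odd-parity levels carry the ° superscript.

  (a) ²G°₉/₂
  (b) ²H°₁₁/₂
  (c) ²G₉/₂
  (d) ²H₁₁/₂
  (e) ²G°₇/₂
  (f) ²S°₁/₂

(a)–(b): forbidden (parity).
(a)–(c): allowed.
(a)–(d): allowed.
(a)–(e): forbidden (parity).
(a)–(f): forbidden (parity, ΔL, ΔJ).
(b)–(c): allowed.
(b)–(d): allowed.
(b)–(e): forbidden (parity, ΔJ).
(b)–(f): forbidden (parity, ΔL, ΔJ).
(c)–(d): forbidden (parity).
(c)–(e): allowed.
(c)–(f): forbidden (ΔL, ΔJ).
(d)–(e): forbidden (ΔJ).
(d)–(f): forbidden (ΔL, ΔJ).
(e)–(f): forbidden (parity, ΔL, ΔJ).
Allowed pairs: 5 of 15.

5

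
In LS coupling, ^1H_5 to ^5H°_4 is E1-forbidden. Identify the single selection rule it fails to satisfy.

the ΔS = 0 rule

ΔS = 0: S: 0 → 2 — violated.
Parity must change: even → odd — satisfied.
ΔJ = 0, ±1 (not J=0↔0): J: 5 → 4, ΔJ = -1 — satisfied.
ΔL = 0, ±1 (not L=0↔0): L: 5 → 5, ΔL = +0 — satisfied.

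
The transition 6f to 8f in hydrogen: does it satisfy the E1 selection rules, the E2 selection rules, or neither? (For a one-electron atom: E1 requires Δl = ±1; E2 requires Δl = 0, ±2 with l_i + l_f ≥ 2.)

E2

Δl = 3 − 3 = +0; l_i + l_f = 6.
E1 (Δl = ±1): not satisfied.
E2 (Δl = 0,±2, l_i+l_f ≥ 2): satisfied.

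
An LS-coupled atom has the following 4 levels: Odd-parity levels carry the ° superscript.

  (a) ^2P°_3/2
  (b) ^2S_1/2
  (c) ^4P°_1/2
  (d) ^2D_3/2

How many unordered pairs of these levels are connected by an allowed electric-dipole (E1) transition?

2

(a)–(b): allowed.
(a)–(c): forbidden (parity, ΔS).
(a)–(d): allowed.
(b)–(c): forbidden (ΔS).
(b)–(d): forbidden (parity, ΔL).
(c)–(d): forbidden (ΔS).
Allowed pairs: 2 of 6.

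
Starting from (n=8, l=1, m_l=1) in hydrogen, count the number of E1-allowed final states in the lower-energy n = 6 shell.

E1 requires Δl = ±1, so l_f ∈ {0, 2}; with 0 ≤ l_f ≤ n_f−1 = 5, the allowed l_f values are {0, 2}.
For l_f = 0: m_f ∈ {m_i−1, m_i, m_i+1} ∩ [−0, 0] = {0} → 1 state.
For l_f = 2: m_f ∈ {m_i−1, m_i, m_i+1} ∩ [−2, 2] = {0, 1, 2} → 3 states.
Total: 4.

4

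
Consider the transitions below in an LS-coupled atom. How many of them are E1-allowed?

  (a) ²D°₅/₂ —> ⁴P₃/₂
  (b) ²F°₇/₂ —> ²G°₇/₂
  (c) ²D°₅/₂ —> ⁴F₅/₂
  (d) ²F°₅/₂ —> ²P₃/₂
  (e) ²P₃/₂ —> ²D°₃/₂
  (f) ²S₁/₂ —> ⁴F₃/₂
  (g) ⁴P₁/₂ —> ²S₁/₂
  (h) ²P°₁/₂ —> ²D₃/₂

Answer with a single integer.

2

(a) forbidden (ΔS fails)
(b) forbidden (parity fails)
(c) forbidden (ΔS fails)
(d) forbidden (ΔL fails)
(e) allowed
(f) forbidden (parity, ΔS, ΔL fail)
(g) forbidden (parity, ΔS fail)
(h) allowed
Total allowed: 2 of 8.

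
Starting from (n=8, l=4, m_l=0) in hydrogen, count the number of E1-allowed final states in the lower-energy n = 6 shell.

E1 requires Δl = ±1, so l_f ∈ {3, 5}; with 0 ≤ l_f ≤ n_f−1 = 5, the allowed l_f values are {3, 5}.
For l_f = 3: m_f ∈ {m_i−1, m_i, m_i+1} ∩ [−3, 3] = {-1, 0, 1} → 3 states.
For l_f = 5: m_f ∈ {m_i−1, m_i, m_i+1} ∩ [−5, 5] = {-1, 0, 1} → 3 states.
Total: 6.

6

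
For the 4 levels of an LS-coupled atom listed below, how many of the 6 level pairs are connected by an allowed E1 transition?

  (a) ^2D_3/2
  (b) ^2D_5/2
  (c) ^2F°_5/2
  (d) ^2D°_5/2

(a)–(b): forbidden (parity).
(a)–(c): allowed.
(a)–(d): allowed.
(b)–(c): allowed.
(b)–(d): allowed.
(c)–(d): forbidden (parity).
Allowed pairs: 4 of 6.

4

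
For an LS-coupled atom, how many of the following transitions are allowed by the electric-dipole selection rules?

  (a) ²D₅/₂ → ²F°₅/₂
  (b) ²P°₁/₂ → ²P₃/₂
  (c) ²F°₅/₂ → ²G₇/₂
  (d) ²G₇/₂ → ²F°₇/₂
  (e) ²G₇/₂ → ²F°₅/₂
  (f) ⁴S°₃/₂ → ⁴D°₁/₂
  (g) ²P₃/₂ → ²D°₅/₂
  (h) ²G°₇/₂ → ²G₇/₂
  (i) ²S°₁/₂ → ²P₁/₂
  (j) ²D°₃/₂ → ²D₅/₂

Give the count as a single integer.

(a) allowed
(b) allowed
(c) allowed
(d) allowed
(e) allowed
(f) forbidden (parity, ΔL fail)
(g) allowed
(h) allowed
(i) allowed
(j) allowed
Total allowed: 9 of 10.

9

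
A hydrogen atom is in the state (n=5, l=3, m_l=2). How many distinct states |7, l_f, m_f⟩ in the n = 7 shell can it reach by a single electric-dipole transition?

5

E1 requires Δl = ±1, so l_f ∈ {2, 4}; with 0 ≤ l_f ≤ n_f−1 = 6, the allowed l_f values are {2, 4}.
For l_f = 2: m_f ∈ {m_i−1, m_i, m_i+1} ∩ [−2, 2] = {1, 2} → 2 states.
For l_f = 4: m_f ∈ {m_i−1, m_i, m_i+1} ∩ [−4, 4] = {1, 2, 3} → 3 states.
Total: 5.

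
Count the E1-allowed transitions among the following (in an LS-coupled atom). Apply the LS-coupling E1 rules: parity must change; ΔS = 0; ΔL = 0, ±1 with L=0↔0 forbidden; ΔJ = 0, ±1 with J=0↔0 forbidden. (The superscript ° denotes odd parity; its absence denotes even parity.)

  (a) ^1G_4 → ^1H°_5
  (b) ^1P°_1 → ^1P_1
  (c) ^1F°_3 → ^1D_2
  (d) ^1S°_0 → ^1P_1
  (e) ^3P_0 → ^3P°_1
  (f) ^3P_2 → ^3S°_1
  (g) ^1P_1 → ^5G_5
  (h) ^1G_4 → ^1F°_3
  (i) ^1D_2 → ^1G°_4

(a) allowed
(b) allowed
(c) allowed
(d) allowed
(e) allowed
(f) allowed
(g) forbidden (parity, ΔS, ΔL, ΔJ fail)
(h) allowed
(i) forbidden (ΔL, ΔJ fail)
Total allowed: 7 of 9.

7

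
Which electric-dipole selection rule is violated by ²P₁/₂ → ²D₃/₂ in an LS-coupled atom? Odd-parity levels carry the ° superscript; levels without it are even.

Reading off the term symbols: S 1/2→1/2, L 1→2, J 1/2→3/2, parity even→even.
Parity must change: even → even — fails.
ΔS = 0: S: 1/2 → 1/2 — passes.
ΔL = 0, ±1 (not L=0↔0): L: 1 → 2, ΔL = +1 — passes.
ΔJ = 0, ±1 (not J=0↔0): J: 1/2 → 3/2, ΔJ = +1 — passes.

parity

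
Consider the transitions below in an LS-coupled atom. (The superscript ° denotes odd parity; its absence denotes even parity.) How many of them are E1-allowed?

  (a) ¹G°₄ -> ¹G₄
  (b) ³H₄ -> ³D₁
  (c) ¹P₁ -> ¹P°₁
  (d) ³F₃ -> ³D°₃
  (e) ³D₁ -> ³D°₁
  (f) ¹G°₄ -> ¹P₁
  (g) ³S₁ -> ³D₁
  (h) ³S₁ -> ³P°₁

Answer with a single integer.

5

(a) allowed
(b) forbidden (parity, ΔL, ΔJ fail)
(c) allowed
(d) allowed
(e) allowed
(f) forbidden (ΔL, ΔJ fail)
(g) forbidden (parity, ΔL fail)
(h) allowed
Total allowed: 5 of 8.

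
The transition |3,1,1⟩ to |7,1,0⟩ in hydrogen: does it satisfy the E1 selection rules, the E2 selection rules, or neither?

Δl = 1 − 1 = +0; l_i + l_f = 2.
Δm_l = -1.
E1 (Δl = ±1, |Δm_l| ≤ 1): not satisfied.
E2 (Δl = 0,±2, l_i+l_f ≥ 2, |Δm_l| ≤ 2): satisfied.

E2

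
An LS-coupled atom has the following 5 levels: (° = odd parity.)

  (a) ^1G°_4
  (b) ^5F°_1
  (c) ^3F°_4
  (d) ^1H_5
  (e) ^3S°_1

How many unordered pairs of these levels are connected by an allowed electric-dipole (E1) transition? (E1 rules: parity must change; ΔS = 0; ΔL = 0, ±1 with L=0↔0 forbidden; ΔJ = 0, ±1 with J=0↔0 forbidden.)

(a)–(b): forbidden (parity, ΔS, ΔJ).
(a)–(c): forbidden (parity, ΔS).
(a)–(d): allowed.
(a)–(e): forbidden (parity, ΔS, ΔL, ΔJ).
(b)–(c): forbidden (parity, ΔS, ΔJ).
(b)–(d): forbidden (ΔS, ΔL, ΔJ).
(b)–(e): forbidden (parity, ΔS, ΔL).
(c)–(d): forbidden (ΔS, ΔL).
(c)–(e): forbidden (parity, ΔL, ΔJ).
(d)–(e): forbidden (ΔS, ΔL, ΔJ).
Allowed pairs: 1 of 10.

1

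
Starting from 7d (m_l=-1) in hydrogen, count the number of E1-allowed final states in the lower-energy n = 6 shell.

5

E1 requires Δl = ±1, so l_f ∈ {1, 3}; with 0 ≤ l_f ≤ n_f−1 = 5, the allowed l_f values are {1, 3}.
For l_f = 1: m_f ∈ {m_i−1, m_i, m_i+1} ∩ [−1, 1] = {-1, 0} → 2 states.
For l_f = 3: m_f ∈ {m_i−1, m_i, m_i+1} ∩ [−3, 3] = {-2, -1, 0} → 3 states.
Total: 5.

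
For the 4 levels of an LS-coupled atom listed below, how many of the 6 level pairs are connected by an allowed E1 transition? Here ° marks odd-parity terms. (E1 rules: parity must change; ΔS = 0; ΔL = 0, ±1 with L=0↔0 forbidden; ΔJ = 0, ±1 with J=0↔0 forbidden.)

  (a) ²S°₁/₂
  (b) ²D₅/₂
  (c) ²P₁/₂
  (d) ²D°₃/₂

(a)–(b): forbidden (ΔL, ΔJ).
(a)–(c): allowed.
(a)–(d): forbidden (parity, ΔL).
(b)–(c): forbidden (parity, ΔJ).
(b)–(d): allowed.
(c)–(d): allowed.
Allowed pairs: 3 of 6.

3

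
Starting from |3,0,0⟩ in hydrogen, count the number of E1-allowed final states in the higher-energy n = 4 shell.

E1 requires Δl = ±1, so l_f ∈ {-1, 1}; with 0 ≤ l_f ≤ n_f−1 = 3, the allowed l_f values are {1}.
For l_f = 1: m_f ∈ {m_i−1, m_i, m_i+1} ∩ [−1, 1] = {-1, 0, 1} → 3 states.
Total: 3.

3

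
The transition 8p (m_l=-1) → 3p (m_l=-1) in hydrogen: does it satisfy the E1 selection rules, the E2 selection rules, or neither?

E2

Δl = 1 − 1 = +0; l_i + l_f = 2.
Δm_l = +0.
E1 (Δl = ±1, |Δm_l| ≤ 1): not satisfied.
E2 (Δl = 0,±2, l_i+l_f ≥ 2, |Δm_l| ≤ 2): satisfied.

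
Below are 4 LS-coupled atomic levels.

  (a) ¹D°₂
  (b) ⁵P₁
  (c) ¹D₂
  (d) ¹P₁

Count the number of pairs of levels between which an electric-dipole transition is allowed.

(a)–(b): forbidden (ΔS).
(a)–(c): allowed.
(a)–(d): allowed.
(b)–(c): forbidden (parity, ΔS).
(b)–(d): forbidden (parity, ΔS).
(c)–(d): forbidden (parity).
Allowed pairs: 2 of 6.

2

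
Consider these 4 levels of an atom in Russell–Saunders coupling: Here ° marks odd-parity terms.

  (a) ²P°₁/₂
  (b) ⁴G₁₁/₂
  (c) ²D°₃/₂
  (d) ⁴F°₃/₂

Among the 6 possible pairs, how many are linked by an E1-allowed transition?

0

(a)–(b): forbidden (ΔS, ΔL, ΔJ).
(a)–(c): forbidden (parity).
(a)–(d): forbidden (parity, ΔS, ΔL).
(b)–(c): forbidden (ΔS, ΔL, ΔJ).
(b)–(d): forbidden (ΔJ).
(c)–(d): forbidden (parity, ΔS).
Allowed pairs: 0 of 6.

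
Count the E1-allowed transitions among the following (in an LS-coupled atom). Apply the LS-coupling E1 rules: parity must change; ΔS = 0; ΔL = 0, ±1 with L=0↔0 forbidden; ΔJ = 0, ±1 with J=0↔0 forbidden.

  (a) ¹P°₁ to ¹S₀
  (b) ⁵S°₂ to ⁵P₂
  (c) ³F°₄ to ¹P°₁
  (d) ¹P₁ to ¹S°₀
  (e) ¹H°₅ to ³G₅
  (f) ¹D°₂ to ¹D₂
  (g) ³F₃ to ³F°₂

(a) allowed
(b) allowed
(c) forbidden (parity, ΔS, ΔL, ΔJ fail)
(d) allowed
(e) forbidden (ΔS fails)
(f) allowed
(g) allowed
Total allowed: 5 of 7.

5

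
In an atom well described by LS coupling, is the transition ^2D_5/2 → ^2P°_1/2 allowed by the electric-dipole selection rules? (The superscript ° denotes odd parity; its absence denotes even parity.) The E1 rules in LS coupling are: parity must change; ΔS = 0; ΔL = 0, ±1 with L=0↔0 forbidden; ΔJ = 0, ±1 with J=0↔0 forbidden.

forbidden

Initial level: S=1/2, L=2, J=5/2, parity even. Final level: S=1/2, L=1, J=1/2, parity odd.
Parity must change: even → odd — satisfied.
ΔS = 0: S: 1/2 → 1/2 — satisfied.
ΔL = 0, ±1 (not L=0↔0): L: 2 → 1, ΔL = -1 — satisfied.
ΔJ = 0, ±1 (not J=0↔0): J: 5/2 → 1/2, ΔJ = -2 — violated.
Rule(s) violated: ΔJ.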